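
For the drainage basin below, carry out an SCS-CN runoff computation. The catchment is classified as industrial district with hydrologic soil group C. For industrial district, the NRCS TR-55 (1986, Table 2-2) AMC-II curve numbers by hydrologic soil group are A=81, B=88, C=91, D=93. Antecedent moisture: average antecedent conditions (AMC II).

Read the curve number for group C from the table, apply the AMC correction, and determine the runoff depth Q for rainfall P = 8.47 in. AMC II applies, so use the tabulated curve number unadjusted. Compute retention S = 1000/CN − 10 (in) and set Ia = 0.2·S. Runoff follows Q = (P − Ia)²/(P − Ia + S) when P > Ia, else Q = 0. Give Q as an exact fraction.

Q = 5666626729/766920700 in ≈ 7.389 in

NRCS table: industrial district, soil group C → CN(II) = 91
CN(II) = 91; AMC II needs no correction.
Max retention: S = 1000/91 − 10 = 90/91 in (≈ 0.989 in)
Initial abstraction Ia = S/5 = (90/91)/5 = 18/91 ≈ 0.198 in
Since P=8.470 > Ia=0.198: effective rainfall P−Ia = 75277/9100 in
Q: (75277/9100)² ÷ (84277/9100) = 5666626729/766920700 in (≈ 7.389 in)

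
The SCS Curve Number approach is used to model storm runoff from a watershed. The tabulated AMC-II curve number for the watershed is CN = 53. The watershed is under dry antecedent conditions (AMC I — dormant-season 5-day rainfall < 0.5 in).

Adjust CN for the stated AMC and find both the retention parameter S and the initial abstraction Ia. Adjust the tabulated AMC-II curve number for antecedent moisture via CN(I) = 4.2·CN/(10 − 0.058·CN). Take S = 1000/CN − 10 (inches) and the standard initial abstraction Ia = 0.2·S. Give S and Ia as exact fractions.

CN(I) from CN(II)=53: (4.2·53)/(10 − 0.058·53) = 111300/3463 ≈ 32.140
S = 1000/(111300/3463) − 10 = 23500/1113 in ≈ 21.114 in
Ia = 0.2·(23500/1113) = 4700/1113 in ≈ 4.223 in

S = 23500/1113 in ≈ 21.114 in; Ia = 4700/1113 in ≈ 4.223 in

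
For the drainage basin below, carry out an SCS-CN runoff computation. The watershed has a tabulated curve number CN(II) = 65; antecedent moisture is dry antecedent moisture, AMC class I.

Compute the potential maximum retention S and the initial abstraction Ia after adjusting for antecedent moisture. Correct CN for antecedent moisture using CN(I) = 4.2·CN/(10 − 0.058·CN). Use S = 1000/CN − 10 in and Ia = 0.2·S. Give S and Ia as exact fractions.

S = 500/39 in ≈ 12.821 in; Ia = 100/39 in ≈ 2.564 in

Adjust CN=65 to AMC I: 4.2·65/(10 − 0.058·65) → 273 ÷ (623/100) = 3900/89 ≈ 43.820
Retention S: 1000/CN − 10 with CN=43.820 → S = 500/39 ≈ 12.821 in
Initial abstraction Ia = S/5 = (500/39)/5 = 100/39 ≈ 2.564 in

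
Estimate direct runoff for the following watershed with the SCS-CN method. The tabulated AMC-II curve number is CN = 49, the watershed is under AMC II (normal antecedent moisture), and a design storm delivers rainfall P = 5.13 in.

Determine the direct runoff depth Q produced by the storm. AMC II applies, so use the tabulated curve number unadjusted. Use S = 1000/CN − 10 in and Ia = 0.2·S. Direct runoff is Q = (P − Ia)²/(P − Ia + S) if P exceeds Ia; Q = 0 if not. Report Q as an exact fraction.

AMC II — tabulated CN = 49 applies directly.
Max retention: S = 1000/49 − 10 = 510/49 in (≈ 10.408 in)
Ia = 0.2·(510/49) = 102/49 in ≈ 2.082 in
Excess rainfall: 5.130 − 2.082 = 3.048 in; P > Ia so Q > 0
Q: (14937/4900)² ÷ (65937/4900) = 74371323/107697100 in (≈ 0.691 in)

Q = 74371323/107697100 in ≈ 0.691 in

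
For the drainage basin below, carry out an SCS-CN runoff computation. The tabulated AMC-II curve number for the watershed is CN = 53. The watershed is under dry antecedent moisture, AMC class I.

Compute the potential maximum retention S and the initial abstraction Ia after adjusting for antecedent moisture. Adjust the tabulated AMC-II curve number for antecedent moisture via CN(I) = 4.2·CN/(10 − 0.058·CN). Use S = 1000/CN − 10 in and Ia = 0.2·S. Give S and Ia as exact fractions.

CN(I) from CN(II)=53: (4.2·53)/(10 − 0.058·53) = 111300/3463 ≈ 32.140
Retention S: 1000/CN − 10 with CN=32.140 → S = 23500/1113 ≈ 21.114 in
Ia = 0.2S: 0.2·21.114 = 4.223 in (exactly 4700/1113)

S = 23500/1113 in ≈ 21.114 in; Ia = 4700/1113 in ≈ 4.223 in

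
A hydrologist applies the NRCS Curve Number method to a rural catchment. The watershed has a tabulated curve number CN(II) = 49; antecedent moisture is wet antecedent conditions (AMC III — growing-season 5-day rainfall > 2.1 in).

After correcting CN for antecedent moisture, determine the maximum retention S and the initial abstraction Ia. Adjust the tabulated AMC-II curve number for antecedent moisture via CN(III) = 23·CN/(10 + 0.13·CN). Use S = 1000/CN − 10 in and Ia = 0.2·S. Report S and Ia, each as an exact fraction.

S = 5100/1127 in ≈ 4.525 in; Ia = 1020/1127 in ≈ 0.905 in

Adjust CN=49 to AMC III: 23·49/(10 + 0.13·49) → 1127 ÷ (1637/100) = 112700/1637 ≈ 68.845
Max retention: S = 1000/(112700/1637) − 10 = 5100/1127 in (≈ 4.525 in)
Ia = 0.2S: 0.2·4.525 = 0.905 in (exactly 1020/1127)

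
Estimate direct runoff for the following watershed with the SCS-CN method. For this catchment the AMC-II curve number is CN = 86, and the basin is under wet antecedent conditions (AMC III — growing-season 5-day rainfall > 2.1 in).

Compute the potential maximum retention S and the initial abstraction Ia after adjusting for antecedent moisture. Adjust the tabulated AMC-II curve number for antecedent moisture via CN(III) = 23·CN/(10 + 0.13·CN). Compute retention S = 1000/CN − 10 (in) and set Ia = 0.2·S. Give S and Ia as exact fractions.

S = 700/989 in ≈ 0.708 in; Ia = 140/989 in ≈ 0.142 in

Adjust CN=86 to AMC III: 23·86/(10 + 0.13·86) → 1978 ÷ (1059/50) = 98900/1059 ≈ 93.390
S = 1000/(98900/1059) − 10 = 700/989 in ≈ 0.708 in
Initial abstraction Ia = S/5 = (700/989)/5 = 140/989 ≈ 0.142 in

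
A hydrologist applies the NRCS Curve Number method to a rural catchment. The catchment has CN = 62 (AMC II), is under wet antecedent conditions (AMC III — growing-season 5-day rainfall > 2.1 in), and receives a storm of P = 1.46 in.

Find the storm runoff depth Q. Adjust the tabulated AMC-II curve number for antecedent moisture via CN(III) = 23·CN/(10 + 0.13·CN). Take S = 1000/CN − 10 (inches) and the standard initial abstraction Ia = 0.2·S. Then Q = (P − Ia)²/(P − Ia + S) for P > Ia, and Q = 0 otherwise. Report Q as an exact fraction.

Adjust CN=62 to AMC III: 23·62/(10 + 0.13·62) → 1426 ÷ (903/50) = 71300/903 ≈ 78.959
S = 1000/(71300/903) − 10 = 1900/713 in ≈ 2.665 in
Ia = 0.2·(1900/713) = 380/713 in ≈ 0.533 in
Excess rainfall: 1.460 − 0.533 = 0.927 in; P > Ia so Q > 0
Q = (33049/35650)²/((33049/35650) + 1900/713) = (1092236401/1270922500)/(128049/35650) = 1092236401/4564946850 in ≈ 0.239 in

Q = 1092236401/4564946850 in ≈ 0.239 in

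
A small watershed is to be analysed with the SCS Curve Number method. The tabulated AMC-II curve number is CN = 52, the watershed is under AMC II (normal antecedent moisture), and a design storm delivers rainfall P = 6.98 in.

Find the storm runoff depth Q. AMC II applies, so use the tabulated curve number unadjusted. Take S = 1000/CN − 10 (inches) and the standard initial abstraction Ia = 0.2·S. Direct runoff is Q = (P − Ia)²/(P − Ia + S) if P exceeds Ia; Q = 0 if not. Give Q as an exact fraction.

Q = 11135569/6069050 in ≈ 1.835 in

CN(II) = 52; AMC II needs no correction.
Retention S: 1000/CN − 10 with CN=52.000 → S = 120/13 ≈ 9.231 in
Initial abstraction Ia = S/5 = (120/13)/5 = 24/13 ≈ 1.846 in
Since P=6.980 > Ia=1.846: effective rainfall P−Ia = 3337/650 in
Q: (3337/650)² ÷ (9337/650) = 11135569/6069050 in (≈ 1.835 in)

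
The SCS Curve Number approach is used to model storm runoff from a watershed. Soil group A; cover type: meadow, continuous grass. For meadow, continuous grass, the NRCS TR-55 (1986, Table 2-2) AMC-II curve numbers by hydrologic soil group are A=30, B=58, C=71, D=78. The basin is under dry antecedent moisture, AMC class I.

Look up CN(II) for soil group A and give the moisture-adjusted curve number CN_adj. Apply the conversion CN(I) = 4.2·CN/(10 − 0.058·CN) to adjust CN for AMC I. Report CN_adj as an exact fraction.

CN_adj = 900/59 ≈ 15.254

NRCS table: meadow, continuous grass, soil group A → CN(II) = 30
Dry (AMC I): CN(I) = 4.2·30/(10 − 0.058·30) = 126/(413/50) = 900/59 ≈ 15.254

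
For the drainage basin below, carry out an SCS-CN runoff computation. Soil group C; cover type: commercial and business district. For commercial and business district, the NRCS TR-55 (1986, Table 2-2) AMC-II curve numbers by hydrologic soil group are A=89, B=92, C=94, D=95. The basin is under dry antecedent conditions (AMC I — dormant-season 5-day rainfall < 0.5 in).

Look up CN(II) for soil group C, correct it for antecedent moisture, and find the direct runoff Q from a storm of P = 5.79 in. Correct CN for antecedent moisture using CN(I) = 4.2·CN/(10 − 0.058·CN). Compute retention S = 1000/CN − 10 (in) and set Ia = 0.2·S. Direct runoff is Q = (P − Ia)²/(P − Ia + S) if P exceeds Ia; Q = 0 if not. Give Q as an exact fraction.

Q = 32577001081/7583153900 in ≈ 4.296 in

NRCS table: commercial and business district, soil group C → CN(II) = 94
CN(I) from CN(II)=94: (4.2·94)/(10 − 0.058·94) = 32900/379 ≈ 86.807
Retention S: 1000/CN − 10 with CN=86.807 → S = 500/329 ≈ 1.520 in
Ia = 0.2S: 0.2·1.520 = 0.304 in (exactly 100/329)
Excess rainfall: 5.790 − 0.304 = 5.486 in; P > Ia so Q > 0
Q = (180491/32900)²/((180491/32900) + 500/329) = (32577001081/1082410000)/(230491/32900) = 32577001081/7583153900 in ≈ 4.296 in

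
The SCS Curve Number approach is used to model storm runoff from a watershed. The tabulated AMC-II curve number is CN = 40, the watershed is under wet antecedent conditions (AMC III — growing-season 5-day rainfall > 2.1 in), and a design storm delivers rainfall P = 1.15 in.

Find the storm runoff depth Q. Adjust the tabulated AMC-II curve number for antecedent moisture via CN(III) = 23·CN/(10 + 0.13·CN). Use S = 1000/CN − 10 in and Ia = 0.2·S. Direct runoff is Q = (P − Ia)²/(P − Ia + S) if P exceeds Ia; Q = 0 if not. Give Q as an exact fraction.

Q = 0 in ≈ 0.000 in

Adjust CN=40 to AMC III: 23·40/(10 + 0.13·40) → 920 ÷ (76/5) = 1150/19 ≈ 60.526
Max retention: S = 1000/(1150/19) − 10 = 150/23 in (≈ 6.522 in)
Ia = 0.2S: 0.2·6.522 = 1.304 in (exactly 30/23)
P = 1.150 ≤ Ia = 1.304 in: entire storm abstracted, Q = 0.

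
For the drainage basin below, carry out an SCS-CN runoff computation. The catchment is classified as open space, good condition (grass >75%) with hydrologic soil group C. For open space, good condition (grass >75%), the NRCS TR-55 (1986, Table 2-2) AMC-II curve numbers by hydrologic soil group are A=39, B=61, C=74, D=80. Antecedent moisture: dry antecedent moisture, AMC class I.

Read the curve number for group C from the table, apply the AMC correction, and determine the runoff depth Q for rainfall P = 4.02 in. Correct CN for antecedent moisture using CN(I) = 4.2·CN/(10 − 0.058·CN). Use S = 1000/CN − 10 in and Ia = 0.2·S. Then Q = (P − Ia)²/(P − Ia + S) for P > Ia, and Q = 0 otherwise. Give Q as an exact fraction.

Q = 8313245329/16168476450 in ≈ 0.514 in

NRCS table: open space, good condition (grass >75%), soil group C → CN(II) = 74
Dry (AMC I): CN(I) = 4.2·74/(10 − 0.058·74) = (1554/5)/(1427/250) = 77700/1427 ≈ 54.450
S = 1000/(77700/1427) − 10 = 6500/777 in ≈ 8.366 in
Ia = 0.2·(6500/777) = 1300/777 in ≈ 1.673 in
Excess rainfall: 4.020 − 1.673 = 2.347 in; P > Ia so Q > 0
Q = (91177/38850)²/((91177/38850) + 6500/777) = (8313245329/1509322500)/(416177/38850) = 8313245329/16168476450 in ≈ 0.514 in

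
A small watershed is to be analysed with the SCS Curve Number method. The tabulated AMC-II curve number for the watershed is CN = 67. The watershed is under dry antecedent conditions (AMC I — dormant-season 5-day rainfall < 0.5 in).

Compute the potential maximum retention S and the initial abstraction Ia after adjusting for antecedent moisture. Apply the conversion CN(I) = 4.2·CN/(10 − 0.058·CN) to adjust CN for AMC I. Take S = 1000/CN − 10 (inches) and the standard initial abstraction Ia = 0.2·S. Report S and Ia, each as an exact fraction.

CN(I) from CN(II)=67: (4.2·67)/(10 − 0.058·67) = 46900/1019 ≈ 46.026
Max retention: S = 1000/(46900/1019) − 10 = 5500/469 in (≈ 11.727 in)
Ia = 0.2·(5500/469) = 1100/469 in ≈ 2.345 in

S = 5500/469 in ≈ 11.727 in; Ia = 1100/469 in ≈ 2.345 in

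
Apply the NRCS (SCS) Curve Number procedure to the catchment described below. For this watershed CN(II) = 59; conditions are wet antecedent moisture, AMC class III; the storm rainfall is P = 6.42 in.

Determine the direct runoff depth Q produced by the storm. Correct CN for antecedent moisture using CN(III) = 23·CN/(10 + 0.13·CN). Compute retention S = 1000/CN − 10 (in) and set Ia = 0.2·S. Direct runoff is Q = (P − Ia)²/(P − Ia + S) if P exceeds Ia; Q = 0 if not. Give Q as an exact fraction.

Wet (AMC III): CN(III) = 23·59/(10 + 0.13·59) = 1357/(1767/100) = 135700/1767 ≈ 76.797
Retention S: 1000/CN − 10 with CN=76.797 → S = 4100/1357 ≈ 3.021 in
Ia = 0.2·(4100/1357) = 820/1357 in ≈ 0.604 in
Excess rainfall: 6.420 − 0.604 = 5.816 in; P > Ia so Q > 0
Q: (394597/67850)² ÷ (599597/67850) = 155706792409/40682656450 in (≈ 3.827 in)

Q = 155706792409/40682656450 in ≈ 3.827 in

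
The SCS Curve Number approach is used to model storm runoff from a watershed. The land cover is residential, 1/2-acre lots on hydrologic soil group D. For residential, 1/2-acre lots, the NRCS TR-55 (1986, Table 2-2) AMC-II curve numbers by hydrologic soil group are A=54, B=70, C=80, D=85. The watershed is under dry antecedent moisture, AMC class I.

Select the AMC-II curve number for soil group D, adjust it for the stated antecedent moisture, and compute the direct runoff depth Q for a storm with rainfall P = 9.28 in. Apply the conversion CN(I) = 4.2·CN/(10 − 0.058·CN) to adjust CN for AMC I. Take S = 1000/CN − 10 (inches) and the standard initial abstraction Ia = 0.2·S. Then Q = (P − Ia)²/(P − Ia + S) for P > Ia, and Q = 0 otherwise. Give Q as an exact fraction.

Q = 78801458/13985475 in ≈ 5.635 in

NRCS table: residential, 1/2-acre lots, soil group D → CN(II) = 85
Dry (AMC I): CN(I) = 4.2·85/(10 − 0.058·85) = 357/(507/100) = 11900/169 ≈ 70.414
Retention S: 1000/CN − 10 with CN=70.414 → S = 500/119 ≈ 4.202 in
Ia = 0.2·(500/119) = 100/119 in ≈ 0.840 in
P − Ia = 9.280 − 0.840 = 25108/2975 ≈ 8.440 in (> 0, runoff occurs)
Q: (25108/2975)² ÷ (37608/2975) = 78801458/13985475 in (≈ 5.635 in)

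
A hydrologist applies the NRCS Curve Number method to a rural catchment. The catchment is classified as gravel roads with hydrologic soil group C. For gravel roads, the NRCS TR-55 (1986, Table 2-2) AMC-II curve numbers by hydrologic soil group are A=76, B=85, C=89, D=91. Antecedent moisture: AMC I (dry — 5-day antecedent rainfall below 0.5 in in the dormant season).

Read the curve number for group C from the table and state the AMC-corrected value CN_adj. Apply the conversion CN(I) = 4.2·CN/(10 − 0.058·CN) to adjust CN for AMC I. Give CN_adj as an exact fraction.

NRCS table: gravel roads, soil group C → CN(II) = 89
CN(I) from CN(II)=89: (4.2·89)/(10 − 0.058·89) = 186900/2419 ≈ 77.263

CN_adj = 186900/2419 ≈ 77.263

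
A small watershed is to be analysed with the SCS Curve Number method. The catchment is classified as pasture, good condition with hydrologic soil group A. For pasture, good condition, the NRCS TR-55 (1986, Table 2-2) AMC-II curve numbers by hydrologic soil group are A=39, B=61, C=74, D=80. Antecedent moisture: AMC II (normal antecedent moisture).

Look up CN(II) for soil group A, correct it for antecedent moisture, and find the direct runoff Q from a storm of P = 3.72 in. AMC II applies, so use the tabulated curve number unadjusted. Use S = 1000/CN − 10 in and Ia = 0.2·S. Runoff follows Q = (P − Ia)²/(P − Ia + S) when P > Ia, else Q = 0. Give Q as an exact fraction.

Q = 332929/15431325 in ≈ 0.022 in

NRCS table: pasture, good condition, soil group A → CN(II) = 39
AMC II — tabulated CN = 39 applies directly.
Max retention: S = 1000/39 − 10 = 610/39 in (≈ 15.641 in)
Ia = 0.2S: 0.2·15.641 = 3.128 in (exactly 122/39)
Since P=3.720 > Ia=3.128: effective rainfall P−Ia = 577/975 in
Q = (577/975)²/((577/975) + 610/39) = (332929/950625)/(15827/975) = 332929/15431325 in ≈ 0.022 in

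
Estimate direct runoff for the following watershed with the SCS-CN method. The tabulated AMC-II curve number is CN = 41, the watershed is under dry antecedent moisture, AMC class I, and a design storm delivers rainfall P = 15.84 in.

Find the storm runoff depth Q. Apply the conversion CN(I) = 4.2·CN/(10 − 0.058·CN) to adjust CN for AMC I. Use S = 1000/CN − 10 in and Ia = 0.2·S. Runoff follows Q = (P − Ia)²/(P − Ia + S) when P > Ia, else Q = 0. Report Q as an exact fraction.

Q = 9356305984/5009706975 in ≈ 1.868 in

Adjust CN=41 to AMC I: 4.2·41/(10 − 0.058·41) → (861/5) ÷ (3811/500) = 86100/3811 ≈ 22.592
S = 1000/(86100/3811) − 10 = 29500/861 in ≈ 34.262 in
Initial abstraction Ia = S/5 = (29500/861)/5 = 5900/861 ≈ 6.852 in
Excess rainfall: 15.840 − 6.852 = 8.988 in; P > Ia so Q > 0
Q: (193456/21525)² ÷ (930956/21525) = 9356305984/5009706975 in (≈ 1.868 in)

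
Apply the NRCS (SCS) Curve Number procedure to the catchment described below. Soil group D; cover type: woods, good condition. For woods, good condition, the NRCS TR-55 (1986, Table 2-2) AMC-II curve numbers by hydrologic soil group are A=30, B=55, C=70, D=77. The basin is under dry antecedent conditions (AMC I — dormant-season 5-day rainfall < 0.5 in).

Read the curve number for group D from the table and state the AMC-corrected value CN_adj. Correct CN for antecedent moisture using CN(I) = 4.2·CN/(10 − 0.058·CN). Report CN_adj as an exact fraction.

NRCS table: woods, good condition, soil group D → CN(II) = 77
Dry (AMC I): CN(I) = 4.2·77/(10 − 0.058·77) = (1617/5)/(2767/500) = 161700/2767 ≈ 58.439

CN_adj = 161700/2767 ≈ 58.439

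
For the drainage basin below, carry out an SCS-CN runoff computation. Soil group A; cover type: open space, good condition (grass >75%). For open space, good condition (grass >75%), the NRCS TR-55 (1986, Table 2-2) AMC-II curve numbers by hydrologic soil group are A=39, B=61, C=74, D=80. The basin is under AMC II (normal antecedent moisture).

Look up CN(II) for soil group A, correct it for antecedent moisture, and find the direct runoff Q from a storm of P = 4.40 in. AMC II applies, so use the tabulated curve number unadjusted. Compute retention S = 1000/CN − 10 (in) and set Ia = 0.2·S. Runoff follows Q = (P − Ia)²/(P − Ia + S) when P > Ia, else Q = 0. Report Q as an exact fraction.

NRCS table: open space, good condition (grass >75%), soil group A → CN(II) = 39
Average conditions: CN = 39 (no AMC adjustment).
Max retention: S = 1000/39 − 10 = 610/39 in (≈ 15.641 in)
Initial abstraction Ia = S/5 = (610/39)/5 = 122/39 ≈ 3.128 in
Excess rainfall: 4.400 − 3.128 = 1.272 in; P > Ia so Q > 0
Runoff Q = (P−Ia)²/(P−Ia+S) = (1.272)²/(1.272+15.641) = 30752/321555 ≈ 0.096 in

Q = 30752/321555 in ≈ 0.096 in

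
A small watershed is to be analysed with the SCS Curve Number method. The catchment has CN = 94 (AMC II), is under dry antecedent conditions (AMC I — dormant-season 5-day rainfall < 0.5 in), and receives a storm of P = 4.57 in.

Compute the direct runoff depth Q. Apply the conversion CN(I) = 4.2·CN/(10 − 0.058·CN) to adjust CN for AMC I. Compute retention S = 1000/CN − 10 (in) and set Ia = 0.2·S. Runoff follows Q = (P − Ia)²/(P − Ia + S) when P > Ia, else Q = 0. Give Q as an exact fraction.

Q = 19698964609/6262613700 in ≈ 3.145 in

CN(I) from CN(II)=94: (4.2·94)/(10 − 0.058·94) = 32900/379 ≈ 86.807
Retention S: 1000/CN − 10 with CN=86.807 → S = 500/329 ≈ 1.520 in
Ia = 0.2·(500/329) = 100/329 in ≈ 0.304 in
Excess rainfall: 4.570 − 0.304 = 4.266 in; P > Ia so Q > 0
Runoff Q = (P−Ia)²/(P−Ia+S) = (4.266)²/(4.266+1.520) = 19698964609/6262613700 ≈ 3.145 in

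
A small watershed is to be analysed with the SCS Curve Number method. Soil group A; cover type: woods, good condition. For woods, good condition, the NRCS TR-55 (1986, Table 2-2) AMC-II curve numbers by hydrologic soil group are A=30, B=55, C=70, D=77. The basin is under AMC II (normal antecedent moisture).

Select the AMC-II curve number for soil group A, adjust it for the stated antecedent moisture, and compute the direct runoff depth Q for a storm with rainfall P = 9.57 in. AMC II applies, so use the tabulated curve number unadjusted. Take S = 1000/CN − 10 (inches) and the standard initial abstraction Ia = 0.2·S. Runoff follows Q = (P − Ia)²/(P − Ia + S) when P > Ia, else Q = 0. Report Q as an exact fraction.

NRCS table: woods, good condition, soil group A → CN(II) = 30
CN(II) = 30; AMC II needs no correction.
Max retention: S = 1000/30 − 10 = 70/3 in (≈ 23.333 in)
Initial abstraction Ia = S/5 = (70/3)/5 = 14/3 ≈ 4.667 in
Since P=9.570 > Ia=4.667: effective rainfall P−Ia = 1471/300 in
Q: (1471/300)² ÷ (8471/300) = 2163841/2541300 in (≈ 0.851 in)

Q = 2163841/2541300 in ≈ 0.851 in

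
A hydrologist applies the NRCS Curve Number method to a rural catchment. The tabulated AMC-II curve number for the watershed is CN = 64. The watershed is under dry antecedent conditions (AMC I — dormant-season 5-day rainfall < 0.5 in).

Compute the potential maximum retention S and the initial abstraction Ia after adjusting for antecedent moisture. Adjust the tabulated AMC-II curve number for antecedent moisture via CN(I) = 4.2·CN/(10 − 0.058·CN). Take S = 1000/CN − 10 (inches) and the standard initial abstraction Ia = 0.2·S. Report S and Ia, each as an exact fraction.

CN(I) from CN(II)=64: (4.2·64)/(10 − 0.058·64) = 5600/131 ≈ 42.748
S = 1000/(5600/131) − 10 = 375/28 in ≈ 13.393 in
Ia = 0.2·(375/28) = 75/28 in ≈ 2.679 in

S = 375/28 in ≈ 13.393 in; Ia = 75/28 in ≈ 2.679 in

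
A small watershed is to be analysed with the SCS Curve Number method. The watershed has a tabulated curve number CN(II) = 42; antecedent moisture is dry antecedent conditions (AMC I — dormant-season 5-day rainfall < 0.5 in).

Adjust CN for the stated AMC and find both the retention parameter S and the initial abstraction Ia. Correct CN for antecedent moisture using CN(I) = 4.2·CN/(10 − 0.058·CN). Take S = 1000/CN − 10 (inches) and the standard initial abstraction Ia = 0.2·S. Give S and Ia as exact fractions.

S = 14500/441 in ≈ 32.880 in; Ia = 2900/441 in ≈ 6.576 in

CN(I) from CN(II)=42: (4.2·42)/(10 − 0.058·42) = 44100/1891 ≈ 23.321
Retention S: 1000/CN − 10 with CN=23.321 → S = 14500/441 ≈ 32.880 in
Initial abstraction Ia = S/5 = (14500/441)/5 = 2900/441 ≈ 6.576 in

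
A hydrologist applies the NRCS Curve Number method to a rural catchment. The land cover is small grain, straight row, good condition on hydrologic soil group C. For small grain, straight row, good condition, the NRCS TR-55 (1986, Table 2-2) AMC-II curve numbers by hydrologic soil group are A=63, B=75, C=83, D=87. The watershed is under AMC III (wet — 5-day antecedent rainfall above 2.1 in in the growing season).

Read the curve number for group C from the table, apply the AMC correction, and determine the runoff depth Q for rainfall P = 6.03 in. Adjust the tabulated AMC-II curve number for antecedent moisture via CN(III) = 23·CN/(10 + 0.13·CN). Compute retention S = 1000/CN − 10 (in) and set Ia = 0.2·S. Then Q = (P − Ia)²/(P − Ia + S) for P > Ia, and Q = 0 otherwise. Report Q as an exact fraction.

Q = 1247972734129/245712544300 in ≈ 5.079 in

NRCS table: small grain, straight row, good condition, soil group C → CN(II) = 83
Wet (AMC III): CN(III) = 23·83/(10 + 0.13·83) = 1909/(2079/100) = 190900/2079 ≈ 91.823
Retention S: 1000/CN − 10 with CN=91.823 → S = 1700/1909 ≈ 0.891 in
Ia = 0.2S: 0.2·0.891 = 0.178 in (exactly 340/1909)
Excess rainfall: 6.030 − 0.178 = 5.852 in; P > Ia so Q > 0
Q = (1117127/190900)²/((1117127/190900) + 1700/1909) = (1247972734129/36442810000)/(1287127/190900) = 1247972734129/245712544300 in ≈ 5.079 in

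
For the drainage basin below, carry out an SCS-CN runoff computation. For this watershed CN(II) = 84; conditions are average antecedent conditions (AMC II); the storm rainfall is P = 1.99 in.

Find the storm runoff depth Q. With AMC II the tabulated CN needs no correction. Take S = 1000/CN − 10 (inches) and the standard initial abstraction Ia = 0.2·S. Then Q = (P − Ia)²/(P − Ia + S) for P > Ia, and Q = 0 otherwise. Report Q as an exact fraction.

Q = 11417641/15495900 in ≈ 0.737 in

AMC II — tabulated CN = 84 applies directly.
S = 1000/84 − 10 = 40/21 in ≈ 1.905 in
Initial abstraction Ia = S/5 = (40/21)/5 = 8/21 ≈ 0.381 in
P − Ia = 1.990 − 0.381 = 3379/2100 ≈ 1.609 in (> 0, runoff occurs)
Q: (3379/2100)² ÷ (7379/2100) = 11417641/15495900 in (≈ 0.737 in)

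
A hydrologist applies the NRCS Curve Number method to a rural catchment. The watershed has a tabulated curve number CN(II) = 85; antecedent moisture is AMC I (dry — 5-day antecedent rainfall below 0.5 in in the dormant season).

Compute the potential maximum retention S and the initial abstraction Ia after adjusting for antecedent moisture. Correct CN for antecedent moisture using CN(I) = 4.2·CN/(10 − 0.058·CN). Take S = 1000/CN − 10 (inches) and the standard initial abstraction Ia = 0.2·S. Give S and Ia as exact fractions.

Dry (AMC I): CN(I) = 4.2·85/(10 − 0.058·85) = 357/(507/100) = 11900/169 ≈ 70.414
Max retention: S = 1000/(11900/169) − 10 = 500/119 in (≈ 4.202 in)
Ia = 0.2S: 0.2·4.202 = 0.840 in (exactly 100/119)

S = 500/119 in ≈ 4.202 in; Ia = 100/119 in ≈ 0.840 in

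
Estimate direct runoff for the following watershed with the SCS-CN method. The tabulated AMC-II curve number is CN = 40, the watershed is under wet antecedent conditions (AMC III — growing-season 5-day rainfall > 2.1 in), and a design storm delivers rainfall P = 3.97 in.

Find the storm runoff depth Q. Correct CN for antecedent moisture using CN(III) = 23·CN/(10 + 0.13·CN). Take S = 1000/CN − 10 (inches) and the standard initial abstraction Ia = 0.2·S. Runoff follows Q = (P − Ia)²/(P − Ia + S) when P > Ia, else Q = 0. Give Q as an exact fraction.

Wet (AMC III): CN(III) = 23·40/(10 + 0.13·40) = 920/(76/5) = 1150/19 ≈ 60.526
Max retention: S = 1000/(1150/19) − 10 = 150/23 in (≈ 6.522 in)
Ia = 0.2·(150/23) = 30/23 in ≈ 1.304 in
Since P=3.970 > Ia=1.304: effective rainfall P−Ia = 6131/2300 in
Q = (6131/2300)²/((6131/2300) + 150/23) = (37589161/5290000)/(21131/2300) = 37589161/48601300 in ≈ 0.773 in

Q = 37589161/48601300 in ≈ 0.773 in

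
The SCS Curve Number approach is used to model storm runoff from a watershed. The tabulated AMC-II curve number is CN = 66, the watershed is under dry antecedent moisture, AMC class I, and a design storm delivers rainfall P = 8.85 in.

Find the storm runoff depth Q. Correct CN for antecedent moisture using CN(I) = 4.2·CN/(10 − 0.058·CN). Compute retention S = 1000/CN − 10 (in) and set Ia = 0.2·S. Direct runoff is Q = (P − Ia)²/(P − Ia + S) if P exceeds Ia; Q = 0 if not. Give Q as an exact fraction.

Q = 7860772921/3585041460 in ≈ 2.193 in

CN(I) from CN(II)=66: (4.2·66)/(10 − 0.058·66) = 69300/1543 ≈ 44.913
Retention S: 1000/CN − 10 with CN=44.913 → S = 8500/693 ≈ 12.266 in
Ia = 0.2S: 0.2·12.266 = 2.453 in (exactly 1700/693)
P − Ia = 8.850 − 2.453 = 88661/13860 ≈ 6.397 in (> 0, runoff occurs)
Q = (88661/13860)²/((88661/13860) + 8500/693) = (7860772921/192099600)/(258661/13860) = 7860772921/3585041460 in ≈ 2.193 in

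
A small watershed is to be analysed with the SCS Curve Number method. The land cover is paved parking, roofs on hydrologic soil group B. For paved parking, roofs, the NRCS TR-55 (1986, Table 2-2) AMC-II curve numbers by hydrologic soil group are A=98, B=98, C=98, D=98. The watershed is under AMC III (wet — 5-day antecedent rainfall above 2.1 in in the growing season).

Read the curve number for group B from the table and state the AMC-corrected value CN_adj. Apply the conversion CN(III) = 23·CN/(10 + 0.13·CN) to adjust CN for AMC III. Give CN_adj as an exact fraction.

NRCS table: paved parking, roofs, soil group B → CN(II) = 98
Wet (AMC III): CN(III) = 23·98/(10 + 0.13·98) = 2254/(1137/50) = 112700/1137 ≈ 99.120

CN_adj = 112700/1137 ≈ 99.120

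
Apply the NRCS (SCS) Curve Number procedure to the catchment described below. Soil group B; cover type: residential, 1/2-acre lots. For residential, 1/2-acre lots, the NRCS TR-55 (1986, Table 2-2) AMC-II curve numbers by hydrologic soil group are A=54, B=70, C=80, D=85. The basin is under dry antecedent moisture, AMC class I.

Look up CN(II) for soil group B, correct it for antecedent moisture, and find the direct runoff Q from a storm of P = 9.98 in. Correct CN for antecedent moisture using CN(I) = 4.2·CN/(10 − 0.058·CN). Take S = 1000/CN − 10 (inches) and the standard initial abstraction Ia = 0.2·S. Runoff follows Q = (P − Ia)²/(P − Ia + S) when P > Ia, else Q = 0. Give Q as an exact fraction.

Q = 378341401/108904950 in ≈ 3.474 in

NRCS table: residential, 1/2-acre lots, soil group B → CN(II) = 70
Dry (AMC I): CN(I) = 4.2·70/(10 − 0.058·70) = 294/(297/50) = 4900/99 ≈ 49.495
Retention S: 1000/CN − 10 with CN=49.495 → S = 500/49 ≈ 10.204 in
Ia = 0.2S: 0.2·10.204 = 2.041 in (exactly 100/49)
P − Ia = 9.980 − 2.041 = 19451/2450 ≈ 7.939 in (> 0, runoff occurs)
Q: (19451/2450)² ÷ (44451/2450) = 378341401/108904950 in (≈ 3.474 in)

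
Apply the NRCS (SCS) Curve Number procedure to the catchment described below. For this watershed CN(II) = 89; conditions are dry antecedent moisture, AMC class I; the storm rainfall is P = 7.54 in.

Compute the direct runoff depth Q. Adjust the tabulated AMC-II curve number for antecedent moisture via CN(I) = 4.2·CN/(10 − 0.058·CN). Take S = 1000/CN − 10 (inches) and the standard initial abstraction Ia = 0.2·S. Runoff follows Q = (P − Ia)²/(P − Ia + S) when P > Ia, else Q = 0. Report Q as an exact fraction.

Q = 421997049769/86405084850 in ≈ 4.884 in

Adjust CN=89 to AMC I: 4.2·89/(10 − 0.058·89) → (1869/5) ÷ (2419/500) = 186900/2419 ≈ 77.263
S = 1000/(186900/2419) − 10 = 5500/1869 in ≈ 2.943 in
Ia = 0.2S: 0.2·2.943 = 0.589 in (exactly 1100/1869)
P − Ia = 7.540 − 0.589 = 649613/93450 ≈ 6.951 in (> 0, runoff occurs)
Q: (649613/93450)² ÷ (924613/93450) = 421997049769/86405084850 in (≈ 4.884 in)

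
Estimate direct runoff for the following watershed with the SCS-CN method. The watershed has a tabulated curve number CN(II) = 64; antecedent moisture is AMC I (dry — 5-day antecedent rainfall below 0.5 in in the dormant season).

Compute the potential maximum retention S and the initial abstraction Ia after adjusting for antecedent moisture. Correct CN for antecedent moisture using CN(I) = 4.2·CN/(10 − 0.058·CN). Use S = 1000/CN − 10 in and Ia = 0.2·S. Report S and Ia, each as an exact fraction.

Adjust CN=64 to AMC I: 4.2·64/(10 − 0.058·64) → (1344/5) ÷ (786/125) = 5600/131 ≈ 42.748
Retention S: 1000/CN − 10 with CN=42.748 → S = 375/28 ≈ 13.393 in
Ia = 0.2S: 0.2·13.393 = 2.679 in (exactly 75/28)

S = 375/28 in ≈ 13.393 in; Ia = 75/28 in ≈ 2.679 in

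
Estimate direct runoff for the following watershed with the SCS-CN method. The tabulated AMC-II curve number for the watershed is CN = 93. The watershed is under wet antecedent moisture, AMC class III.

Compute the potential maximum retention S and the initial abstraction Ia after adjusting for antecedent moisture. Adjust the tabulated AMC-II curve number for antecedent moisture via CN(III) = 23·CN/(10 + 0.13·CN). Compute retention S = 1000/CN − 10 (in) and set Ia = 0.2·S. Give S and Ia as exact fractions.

S = 700/2139 in ≈ 0.327 in; Ia = 140/2139 in ≈ 0.065 in

CN(III) from CN(II)=93: (23·93)/(10 + 0.13·93) = 213900/2209 ≈ 96.831
S = 1000/(213900/2209) − 10 = 700/2139 in ≈ 0.327 in
Ia = 0.2·(700/2139) = 140/2139 in ≈ 0.065 in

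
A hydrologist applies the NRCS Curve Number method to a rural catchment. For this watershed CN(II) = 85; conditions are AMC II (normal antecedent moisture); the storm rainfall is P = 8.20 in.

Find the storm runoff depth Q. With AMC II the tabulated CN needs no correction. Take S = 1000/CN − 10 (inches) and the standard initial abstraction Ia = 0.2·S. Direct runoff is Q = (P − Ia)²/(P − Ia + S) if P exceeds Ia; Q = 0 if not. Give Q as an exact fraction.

Q = 444889/69445 in ≈ 6.406 in

Average conditions: CN = 85 (no AMC adjustment).
S = 1000/85 − 10 = 30/17 in ≈ 1.765 in
Ia = 0.2·(30/17) = 6/17 in ≈ 0.353 in
Since P=8.200 > Ia=0.353: effective rainfall P−Ia = 667/85 in
Q: (667/85)² ÷ (817/85) = 444889/69445 in (≈ 6.406 in)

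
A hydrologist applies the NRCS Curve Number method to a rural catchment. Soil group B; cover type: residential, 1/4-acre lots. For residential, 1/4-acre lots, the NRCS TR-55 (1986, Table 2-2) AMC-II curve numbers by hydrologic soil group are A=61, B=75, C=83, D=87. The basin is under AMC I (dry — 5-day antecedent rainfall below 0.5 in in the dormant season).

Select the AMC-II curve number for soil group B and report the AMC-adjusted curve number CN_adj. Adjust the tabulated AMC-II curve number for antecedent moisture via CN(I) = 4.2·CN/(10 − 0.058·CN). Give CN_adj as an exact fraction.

NRCS table: residential, 1/4-acre lots, soil group B → CN(II) = 75
CN(I) from CN(II)=75: (4.2·75)/(10 − 0.058·75) = 6300/113 ≈ 55.752

CN_adj = 6300/113 ≈ 55.752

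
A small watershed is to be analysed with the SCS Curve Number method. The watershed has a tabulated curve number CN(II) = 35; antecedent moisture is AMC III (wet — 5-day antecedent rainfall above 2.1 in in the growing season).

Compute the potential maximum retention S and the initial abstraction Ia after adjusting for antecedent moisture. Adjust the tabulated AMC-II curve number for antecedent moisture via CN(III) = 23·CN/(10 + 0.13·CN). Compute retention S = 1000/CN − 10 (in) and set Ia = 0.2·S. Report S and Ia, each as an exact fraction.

Adjust CN=35 to AMC III: 23·35/(10 + 0.13·35) → 805 ÷ (291/20) = 16100/291 ≈ 55.326
Retention S: 1000/CN − 10 with CN=55.326 → S = 1300/161 ≈ 8.075 in
Initial abstraction Ia = S/5 = (1300/161)/5 = 260/161 ≈ 1.615 in

S = 1300/161 in ≈ 8.075 in; Ia = 260/161 in ≈ 1.615 in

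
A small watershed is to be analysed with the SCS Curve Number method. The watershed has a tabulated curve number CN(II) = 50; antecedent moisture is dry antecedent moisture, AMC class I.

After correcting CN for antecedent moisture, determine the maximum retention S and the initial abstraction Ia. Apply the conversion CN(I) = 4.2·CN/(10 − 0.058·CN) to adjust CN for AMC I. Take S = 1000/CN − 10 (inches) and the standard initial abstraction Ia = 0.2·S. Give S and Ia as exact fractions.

S = 500/21 in ≈ 23.810 in; Ia = 100/21 in ≈ 4.762 in

Dry (AMC I): CN(I) = 4.2·50/(10 − 0.058·50) = 210/(71/10) = 2100/71 ≈ 29.577
Max retention: S = 1000/(2100/71) − 10 = 500/21 in (≈ 23.810 in)
Ia = 0.2S: 0.2·23.810 = 4.762 in (exactly 100/21)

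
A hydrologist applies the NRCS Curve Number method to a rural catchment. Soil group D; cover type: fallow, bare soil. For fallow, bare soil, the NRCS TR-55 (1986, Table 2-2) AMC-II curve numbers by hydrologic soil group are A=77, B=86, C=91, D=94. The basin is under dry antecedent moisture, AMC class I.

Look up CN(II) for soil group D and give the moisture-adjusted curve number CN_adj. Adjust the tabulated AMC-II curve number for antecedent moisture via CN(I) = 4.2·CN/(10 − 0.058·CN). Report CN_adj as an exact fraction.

NRCS table: fallow, bare soil, soil group D → CN(II) = 94
Dry (AMC I): CN(I) = 4.2·94/(10 − 0.058·94) = (1974/5)/(1137/250) = 32900/379 ≈ 86.807

CN_adj = 32900/379 ≈ 86.807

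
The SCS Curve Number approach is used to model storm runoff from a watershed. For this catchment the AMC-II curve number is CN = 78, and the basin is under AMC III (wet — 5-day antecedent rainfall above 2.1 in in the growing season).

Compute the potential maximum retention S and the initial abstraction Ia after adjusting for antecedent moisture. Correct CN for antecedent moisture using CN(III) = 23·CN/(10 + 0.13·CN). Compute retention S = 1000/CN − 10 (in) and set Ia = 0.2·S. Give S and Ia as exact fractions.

Wet (AMC III): CN(III) = 23·78/(10 + 0.13·78) = 1794/(1007/50) = 89700/1007 ≈ 89.076
S = 1000/(89700/1007) − 10 = 1100/897 in ≈ 1.226 in
Ia = 0.2·(1100/897) = 220/897 in ≈ 0.245 in

S = 1100/897 in ≈ 1.226 in; Ia = 220/897 in ≈ 0.245 in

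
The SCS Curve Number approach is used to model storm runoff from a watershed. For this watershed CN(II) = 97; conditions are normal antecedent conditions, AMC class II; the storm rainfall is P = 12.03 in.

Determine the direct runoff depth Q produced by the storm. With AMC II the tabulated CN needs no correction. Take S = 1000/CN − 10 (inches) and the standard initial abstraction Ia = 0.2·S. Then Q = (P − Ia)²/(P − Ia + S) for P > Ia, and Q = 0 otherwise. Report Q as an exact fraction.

Q = 4492373427/385060900 in ≈ 11.667 in

AMC II — tabulated CN = 97 applies directly.
S = 1000/97 − 10 = 30/97 in ≈ 0.309 in
Ia = 0.2·(30/97) = 6/97 in ≈ 0.062 in
Since P=12.030 > Ia=0.062: effective rainfall P−Ia = 116091/9700 in
Q: (116091/9700)² ÷ (119091/9700) = 4492373427/385060900 in (≈ 11.667 in)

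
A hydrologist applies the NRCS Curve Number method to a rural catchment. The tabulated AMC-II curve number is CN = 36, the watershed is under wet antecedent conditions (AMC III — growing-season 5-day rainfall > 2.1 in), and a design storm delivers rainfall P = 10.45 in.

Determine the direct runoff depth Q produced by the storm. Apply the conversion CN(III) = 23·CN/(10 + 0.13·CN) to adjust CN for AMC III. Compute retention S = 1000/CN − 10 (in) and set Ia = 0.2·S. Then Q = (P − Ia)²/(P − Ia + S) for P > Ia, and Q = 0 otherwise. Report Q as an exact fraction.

Wet (AMC III): CN(III) = 23·36/(10 + 0.13·36) = 828/(367/25) = 20700/367 ≈ 56.403
S = 1000/(20700/367) − 10 = 1600/207 in ≈ 7.729 in
Ia = 0.2·(1600/207) = 320/207 in ≈ 1.546 in
Since P=10.450 > Ia=1.546: effective rainfall P−Ia = 36863/4140 in
Q: (36863/4140)² ÷ (68863/4140) = 1358880769/285092820 in (≈ 4.766 in)

Q = 1358880769/285092820 in ≈ 4.766 in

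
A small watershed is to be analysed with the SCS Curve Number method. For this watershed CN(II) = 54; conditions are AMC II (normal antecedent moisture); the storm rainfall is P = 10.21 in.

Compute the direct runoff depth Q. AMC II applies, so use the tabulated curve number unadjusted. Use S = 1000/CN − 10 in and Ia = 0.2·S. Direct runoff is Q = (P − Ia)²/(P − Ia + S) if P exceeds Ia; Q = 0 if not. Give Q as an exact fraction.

Q = 527483089/124110900 in ≈ 4.250 in

AMC II — tabulated CN = 54 applies directly.
Max retention: S = 1000/54 − 10 = 230/27 in (≈ 8.519 in)
Initial abstraction Ia = S/5 = (230/27)/5 = 46/27 ≈ 1.704 in
Excess rainfall: 10.210 − 1.704 = 8.506 in; P > Ia so Q > 0
Q: (22967/2700)² ÷ (45967/2700) = 527483089/124110900 in (≈ 4.250 in)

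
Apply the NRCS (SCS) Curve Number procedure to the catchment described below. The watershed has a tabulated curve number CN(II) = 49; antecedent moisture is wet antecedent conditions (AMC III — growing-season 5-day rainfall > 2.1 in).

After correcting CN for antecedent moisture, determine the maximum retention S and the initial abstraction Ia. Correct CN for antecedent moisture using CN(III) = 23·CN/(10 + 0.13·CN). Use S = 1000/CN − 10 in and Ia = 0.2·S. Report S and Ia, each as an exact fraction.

Adjust CN=49 to AMC III: 23·49/(10 + 0.13·49) → 1127 ÷ (1637/100) = 112700/1637 ≈ 68.845
Max retention: S = 1000/(112700/1637) − 10 = 5100/1127 in (≈ 4.525 in)
Ia = 0.2·(5100/1127) = 1020/1127 in ≈ 0.905 in

S = 5100/1127 in ≈ 4.525 in; Ia = 1020/1127 in ≈ 0.905 in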